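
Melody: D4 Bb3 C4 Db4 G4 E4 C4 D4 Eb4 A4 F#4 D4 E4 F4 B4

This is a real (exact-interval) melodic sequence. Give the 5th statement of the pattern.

A#4 F#4 G#4 A4 D#5

The 5-note cells begin on D4, E4, F#4 — each up a 2nd from the last.
Continuing the starts: G#4 → A#4.
So cell 5 is A#4 F#4 G#4 A4 D#5.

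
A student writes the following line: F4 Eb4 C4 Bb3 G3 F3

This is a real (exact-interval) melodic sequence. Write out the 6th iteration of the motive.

Unit = 2 notes; the statements start on F4, C4, G3, moving down a 4th each time.
Extending down a 4th: D3 → A2 → E2.
So cell 6 is E2 D2.

E2 D2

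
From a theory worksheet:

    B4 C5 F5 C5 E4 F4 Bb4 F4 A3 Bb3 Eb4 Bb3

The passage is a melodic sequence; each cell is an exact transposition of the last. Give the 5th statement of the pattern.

Taking 4-note groups, the heads are B4, E4, A3: the pattern moves down a 5th.
Continuing the starts: D3 → G2.
Statement 5 starts on G2 and keeps the same exact contour: G2 Ab2 Db3 Ab2.

G2 Ab2 Db3 Ab2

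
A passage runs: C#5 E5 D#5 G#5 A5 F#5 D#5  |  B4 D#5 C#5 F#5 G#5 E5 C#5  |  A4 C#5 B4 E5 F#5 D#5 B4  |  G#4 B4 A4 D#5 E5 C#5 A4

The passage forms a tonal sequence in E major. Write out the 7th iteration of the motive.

D#4 F#4 E4 A4 B4 G#4 E4

The 7-note cells begin on C#5, B4, A4, G#4 — each down a 2nd from the last.
Continuing the starts: F#4 → E4 → D#4.
Statement 7 starts on D#4 and keeps the same diatonic contour: D#4 F#4 E4 A4 B4 G#4 E4.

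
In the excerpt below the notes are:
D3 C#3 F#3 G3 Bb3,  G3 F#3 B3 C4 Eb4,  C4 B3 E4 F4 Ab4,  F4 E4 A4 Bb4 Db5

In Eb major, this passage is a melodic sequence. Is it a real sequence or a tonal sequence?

Each cell has the same semitone pattern (-1, 5, 1, 3) — intervals are preserved exactly.
And C#3 lies outside Eb major, so the sequence is real rather than tonal.

real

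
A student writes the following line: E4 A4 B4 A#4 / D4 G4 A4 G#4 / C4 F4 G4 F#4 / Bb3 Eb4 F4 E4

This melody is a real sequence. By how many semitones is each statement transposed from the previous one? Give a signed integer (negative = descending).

-2

Taking 4-note groups, the heads are E4, D4, C4, Bb3: the pattern moves down a 2nd.
E4 to D4 spans -2 semitones.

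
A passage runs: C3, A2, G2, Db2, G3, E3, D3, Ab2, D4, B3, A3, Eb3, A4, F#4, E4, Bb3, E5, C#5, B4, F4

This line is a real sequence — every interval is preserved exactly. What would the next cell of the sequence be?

B5 G#5 F#5 C5

Unit = 4 notes; the statements start on C3, G3, D4, A4, E5, moving up a 5th each time.
So cell 6 is B5 G#5 F#5 C5.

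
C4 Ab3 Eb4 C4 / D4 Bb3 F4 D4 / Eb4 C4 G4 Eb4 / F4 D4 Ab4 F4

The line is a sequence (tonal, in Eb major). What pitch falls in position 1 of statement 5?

Grouping in 4s, the 1st note of each cell is C4, D4, Eb4, F4.
Each moves up a 2nd; the next is G4.

G4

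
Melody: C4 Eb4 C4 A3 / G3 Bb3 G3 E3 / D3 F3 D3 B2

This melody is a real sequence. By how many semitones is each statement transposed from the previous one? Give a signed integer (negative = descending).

Unit = 4 notes; the statements start on C4, G3, D3, moving down a 4th each time.
Counting half-steps from C4 to G3: -5.

-5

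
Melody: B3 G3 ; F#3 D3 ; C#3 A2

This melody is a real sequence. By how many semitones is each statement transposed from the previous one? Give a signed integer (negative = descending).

The 2-note cells begin on B3, F#3, C#3 — each down a 4th from the last.
B3 to F#3 spans -5 semitones.

-5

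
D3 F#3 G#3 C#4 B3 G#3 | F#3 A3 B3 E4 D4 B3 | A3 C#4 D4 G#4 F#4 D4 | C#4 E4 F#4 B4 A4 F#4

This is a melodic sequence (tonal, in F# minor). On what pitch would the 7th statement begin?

B4

Unit = 6 notes; the statements start on D3, F#3, A3, C#4, moving up a 3rd each time.
Continuing: E4 → G#4 → B4. Statement 7 starts on B4.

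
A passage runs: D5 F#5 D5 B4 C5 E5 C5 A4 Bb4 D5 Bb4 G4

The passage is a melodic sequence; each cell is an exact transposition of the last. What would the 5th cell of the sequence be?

Unit = 4 notes; the statements start on D5, C5, Bb4, moving down a 2nd each time.
Continuing the starts: Ab4 → Gb4.
Statement 5 starts on Gb4 and keeps the same exact contour: Gb4 Bb4 Gb4 Eb4.

Gb4 Bb4 Gb4 Eb4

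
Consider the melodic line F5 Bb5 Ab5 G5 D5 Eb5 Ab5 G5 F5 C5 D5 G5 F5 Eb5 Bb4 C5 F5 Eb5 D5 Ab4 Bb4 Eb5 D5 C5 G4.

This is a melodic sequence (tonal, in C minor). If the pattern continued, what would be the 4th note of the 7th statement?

With 5-note cells, note 4 of each statement runs G5, F5, Eb5, D5, C5.
Each moves down a 2nd. Continuing: Bb4 → Ab4.

Ab4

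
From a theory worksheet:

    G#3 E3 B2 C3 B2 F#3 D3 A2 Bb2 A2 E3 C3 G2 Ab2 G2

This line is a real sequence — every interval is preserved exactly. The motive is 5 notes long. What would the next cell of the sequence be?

D3 Bb2 F2 Gb2 F2

Taking 5-note groups, the heads are G#3, F#3, E3: the pattern moves down a 2nd.
Statement 4 starts on D3 and keeps the same exact contour: D3 Bb2 F2 Gb2 F2.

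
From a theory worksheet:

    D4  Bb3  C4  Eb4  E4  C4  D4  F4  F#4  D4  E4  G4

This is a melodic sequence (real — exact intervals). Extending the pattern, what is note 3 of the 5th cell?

G#4

Grouping in 4s, the 3rd note of each cell is C4, D4, E4.
Carrying that up a 2nd forward: F#4 → G#4.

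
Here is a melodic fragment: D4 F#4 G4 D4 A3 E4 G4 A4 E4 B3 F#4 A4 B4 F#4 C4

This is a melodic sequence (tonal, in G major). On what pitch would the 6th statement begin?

With a 5-note motive the entries are D4, E4, F#4, each up a 2nd from the previous.
Extending the heads up a 2nd: G4 → A4 → B4.

B4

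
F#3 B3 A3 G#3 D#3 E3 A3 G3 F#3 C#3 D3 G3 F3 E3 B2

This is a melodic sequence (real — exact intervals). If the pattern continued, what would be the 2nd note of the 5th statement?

With 5-note cells, note 2 of each statement runs B3, A3, G3.
Each moves down a 2nd. Continuing: F3 → Eb3.

Eb3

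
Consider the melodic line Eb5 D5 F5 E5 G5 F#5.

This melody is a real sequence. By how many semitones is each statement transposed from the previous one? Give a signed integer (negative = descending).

2

The 2-note cells begin on Eb5, F5, G5 — each up a 2nd from the last.
Counting half-steps from Eb5 to F5: 2.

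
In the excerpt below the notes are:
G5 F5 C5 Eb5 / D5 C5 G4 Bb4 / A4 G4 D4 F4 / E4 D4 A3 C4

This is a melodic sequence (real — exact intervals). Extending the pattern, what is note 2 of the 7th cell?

The unit is 4 notes. Position-2 pitches of the 4 shown cells: F5, C5, G4, D4.
Each moves down a 4th. Continuing: A3 → E3 → B2.

B2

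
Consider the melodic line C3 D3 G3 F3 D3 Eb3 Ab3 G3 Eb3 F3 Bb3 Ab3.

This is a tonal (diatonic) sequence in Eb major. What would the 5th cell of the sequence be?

G3 Ab3 D4 C4

The 4-note cells begin on C3, D3, Eb3 — each up a 2nd from the last.
Carrying on: F3 → G3.
From G3 the diatonic shape gives G3 Ab3 D4 C4.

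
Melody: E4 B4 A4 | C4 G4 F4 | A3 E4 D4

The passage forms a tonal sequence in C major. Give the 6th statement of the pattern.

B2 F3 E3

The 3-note cells begin on E4, C4, A3 — each down a 3rd from the last.
Extending down a 3rd: F3 → D3 → B2.
So cell 6 is B2 F3 E3.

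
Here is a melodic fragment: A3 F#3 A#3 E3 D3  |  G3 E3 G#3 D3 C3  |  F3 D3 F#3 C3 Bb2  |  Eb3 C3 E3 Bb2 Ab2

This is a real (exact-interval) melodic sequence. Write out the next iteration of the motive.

Unit = 5 notes; the statements start on A3, G3, F3, Eb3, moving down a 2nd each time.
So cell 5 is Db3 Bb2 D3 Ab2 Gb2.

Db3 Bb2 D3 Ab2 Gb2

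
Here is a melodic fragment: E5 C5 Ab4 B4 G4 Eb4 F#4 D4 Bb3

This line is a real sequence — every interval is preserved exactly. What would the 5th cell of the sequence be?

G#3 E3 C3

Taking 3-note groups, the heads are E5, B4, F#4: the pattern moves down a 4th.
Carrying on: C#4 → G#3.
Statement 5 starts on G#3 and keeps the same exact contour: G#3 E3 C3.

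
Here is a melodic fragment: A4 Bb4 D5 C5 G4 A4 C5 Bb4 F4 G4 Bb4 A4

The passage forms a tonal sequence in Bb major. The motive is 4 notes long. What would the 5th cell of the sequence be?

The 4-note cells begin on A4, G4, F4 — each down a 2nd from the last.
Continuing the starts: Eb4 → D4.
From D4 the diatonic shape gives D4 Eb4 G4 F4.

D4 Eb4 G4 F4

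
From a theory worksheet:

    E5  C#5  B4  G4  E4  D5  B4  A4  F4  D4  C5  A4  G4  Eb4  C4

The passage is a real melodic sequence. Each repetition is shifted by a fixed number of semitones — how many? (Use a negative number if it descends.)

With a 5-note motive the entries are E5, D5, C5, each down a 2nd from the previous.
E5→D5 is 74 − 76 = -2 semitones.

-2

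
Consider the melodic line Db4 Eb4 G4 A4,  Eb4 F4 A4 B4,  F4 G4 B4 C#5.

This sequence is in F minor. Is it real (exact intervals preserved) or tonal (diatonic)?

real

Each cell has the same semitone pattern (2, 4, 2) — intervals are preserved exactly.
And A4 lies outside F minor, so the sequence is real rather than tonal.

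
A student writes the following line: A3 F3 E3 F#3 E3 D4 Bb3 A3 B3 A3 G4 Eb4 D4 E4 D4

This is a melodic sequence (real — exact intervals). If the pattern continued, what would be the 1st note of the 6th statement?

Bb5

Grouping in 5s, the 1st note of each cell is A3, D4, G4.
Extending up a 4th: C5 → F5 → Bb5.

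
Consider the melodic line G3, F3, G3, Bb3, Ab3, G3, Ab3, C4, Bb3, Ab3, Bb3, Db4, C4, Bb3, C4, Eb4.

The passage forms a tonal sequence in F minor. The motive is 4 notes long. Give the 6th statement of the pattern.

Taking 4-note groups, the heads are G3, Ab3, Bb3, C4: the pattern moves up a 2nd.
Extending up a 2nd: Db4 → Eb4.
From Eb4 the diatonic shape gives Eb4 Db4 Eb4 G4.

Eb4 Db4 Eb4 G4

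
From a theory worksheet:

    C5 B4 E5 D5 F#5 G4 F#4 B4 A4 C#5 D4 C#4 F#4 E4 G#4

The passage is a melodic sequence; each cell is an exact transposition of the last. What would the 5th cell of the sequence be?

E3 D#3 G#3 F#3 A#3

Unit = 5 notes; the statements start on C5, G4, D4, moving down a 4th each time.
Extending down a 4th: A3 → E3.
So cell 5 is E3 D#3 G#3 F#3 A#3.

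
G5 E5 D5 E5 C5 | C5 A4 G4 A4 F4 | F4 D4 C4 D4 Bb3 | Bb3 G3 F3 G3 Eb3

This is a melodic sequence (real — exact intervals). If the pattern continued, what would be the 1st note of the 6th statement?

Grouping in 5s, the 1st note of each cell is G5, C5, F4, Bb3.
Extending down a 5th: Eb3 → Ab2.

Ab2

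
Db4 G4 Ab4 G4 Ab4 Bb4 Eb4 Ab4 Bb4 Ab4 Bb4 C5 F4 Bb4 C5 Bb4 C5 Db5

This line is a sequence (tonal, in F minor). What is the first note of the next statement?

Taking 6-note groups, the heads are Db4, Eb4, F4: the pattern moves up a 2nd.
The next head, up a 2nd from F4, is G4.

G4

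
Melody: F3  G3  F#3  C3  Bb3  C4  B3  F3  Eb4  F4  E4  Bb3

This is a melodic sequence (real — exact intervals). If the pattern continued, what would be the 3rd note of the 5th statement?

With 4-note cells, note 3 of each statement runs F#3, B3, E4.
Carrying that up a 4th forward: A4 → D5.

D5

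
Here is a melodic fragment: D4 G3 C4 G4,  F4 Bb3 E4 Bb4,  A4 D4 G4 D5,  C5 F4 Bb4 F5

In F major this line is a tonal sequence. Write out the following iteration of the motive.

The 4-note cells begin on D4, F4, A4, C5 — each up a 3rd from the last.
So cell 5 is E5 A4 D5 A5.

E5 A4 D5 A5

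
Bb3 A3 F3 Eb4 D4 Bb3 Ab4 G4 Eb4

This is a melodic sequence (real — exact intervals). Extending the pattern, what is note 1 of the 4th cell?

Db5

Grouping in 3s, the 1st note of each cell is Bb3, Eb4, Ab4.
Each moves up a 4th; the next is Db5.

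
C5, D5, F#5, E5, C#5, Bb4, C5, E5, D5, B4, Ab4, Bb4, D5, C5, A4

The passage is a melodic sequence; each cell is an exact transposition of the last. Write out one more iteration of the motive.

Unit = 5 notes; the statements start on C5, Bb4, Ab4, moving down a 2nd each time.
Statement 4 starts on Gb4 and keeps the same exact contour: Gb4 Ab4 C5 Bb4 G4.

Gb4 Ab4 C5 Bb4 G4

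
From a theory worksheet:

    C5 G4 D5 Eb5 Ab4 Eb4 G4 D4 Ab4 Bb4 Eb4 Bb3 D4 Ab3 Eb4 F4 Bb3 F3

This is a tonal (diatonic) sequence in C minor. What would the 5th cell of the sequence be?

Eb3 Bb2 F3 G3 C3 G2

Taking 6-note groups, the heads are C5, G4, D4: the pattern moves down a 4th.
Continuing the starts: Ab3 → Eb3.
Statement 5 starts on Eb3 and keeps the same diatonic contour: Eb3 Bb2 F3 G3 C3 G2.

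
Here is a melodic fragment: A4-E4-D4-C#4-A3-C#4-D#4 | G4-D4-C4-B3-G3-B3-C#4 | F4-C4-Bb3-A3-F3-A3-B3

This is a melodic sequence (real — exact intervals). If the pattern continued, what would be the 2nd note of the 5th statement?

With 7-note cells, note 2 of each statement runs E4, D4, C4.
Each moves down a 2nd. Continuing: Bb3 → Ab3.

Ab3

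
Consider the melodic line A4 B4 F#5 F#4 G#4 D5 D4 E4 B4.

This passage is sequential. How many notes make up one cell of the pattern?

3

There are 9 notes; a 3-note unit gives 3 cells:
A4 B4 F#5 | F#4 G#4 D5 | D4 E4 B4
Every group is a transposition down a 3rd of the one before; no shorter unit works.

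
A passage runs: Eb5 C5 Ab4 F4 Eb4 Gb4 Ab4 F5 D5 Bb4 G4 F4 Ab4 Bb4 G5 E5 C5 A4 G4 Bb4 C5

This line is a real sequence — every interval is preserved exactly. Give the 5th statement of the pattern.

Unit = 7 notes; the statements start on Eb5, F5, G5, moving up a 2nd each time.
Continuing the starts: A5 → B5.
So cell 5 is B5 G#5 E5 C#5 B4 D5 E5.

B5 G#5 E5 C#5 B4 D5 E5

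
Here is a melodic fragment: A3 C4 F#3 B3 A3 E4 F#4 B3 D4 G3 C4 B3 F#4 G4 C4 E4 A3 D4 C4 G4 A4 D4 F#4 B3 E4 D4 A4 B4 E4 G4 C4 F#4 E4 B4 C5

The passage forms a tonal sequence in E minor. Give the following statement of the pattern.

With a 7-note motive the entries are A3, B3, C4, D4, E4, each up a 2nd from the previous.
So cell 6 is F#4 A4 D4 G4 F#4 C5 D5.

F#4 A4 D4 G4 F#4 C5 D5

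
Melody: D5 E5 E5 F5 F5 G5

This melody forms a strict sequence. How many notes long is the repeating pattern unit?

2

There are 6 notes; a 2-note unit gives 3 cells:
D5 E5 | E5 F5 | F5 G5
Each cell is the previous one up a 2nd — so the unit is 2 notes.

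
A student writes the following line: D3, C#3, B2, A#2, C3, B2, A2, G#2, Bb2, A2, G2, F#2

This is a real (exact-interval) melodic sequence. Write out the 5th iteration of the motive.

The 4-note cells begin on D3, C3, Bb2 — each down a 2nd from the last.
Carrying on: Ab2 → Gb2.
From Gb2 the exact shape gives Gb2 F2 Eb2 D2.

Gb2 F2 Eb2 D2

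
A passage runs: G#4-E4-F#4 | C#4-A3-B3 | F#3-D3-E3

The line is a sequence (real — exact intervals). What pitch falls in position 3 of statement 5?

With 3-note cells, note 3 of each statement runs F#4, B3, E3.
Each moves down a 5th. Continuing: A2 → D2.

D2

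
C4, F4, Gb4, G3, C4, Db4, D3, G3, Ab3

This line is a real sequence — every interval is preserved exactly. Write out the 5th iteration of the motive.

With a 3-note motive the entries are C4, G3, D3, each down a 4th from the previous.
Continuing the starts: A2 → E2.
Statement 5 starts on E2 and keeps the same exact contour: E2 A2 Bb2.

E2 A2 Bb2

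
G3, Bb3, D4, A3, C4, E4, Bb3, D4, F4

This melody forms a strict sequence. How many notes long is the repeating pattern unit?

3

9 notes total. Splitting into 3 groups of 3:
G3 Bb3 D4 | A3 C4 E4 | Bb3 D4 F4
That's a consistent up a 2nd shift per cell, and no other grouping gives one.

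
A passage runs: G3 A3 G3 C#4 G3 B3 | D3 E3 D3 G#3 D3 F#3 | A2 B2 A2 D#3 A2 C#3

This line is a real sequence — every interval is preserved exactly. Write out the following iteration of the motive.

Unit = 6 notes; the statements start on G3, D3, A2, moving down a 4th each time.
From E2 the exact shape gives E2 F#2 E2 A#2 E2 G#2.

E2 F#2 E2 A#2 E2 G#2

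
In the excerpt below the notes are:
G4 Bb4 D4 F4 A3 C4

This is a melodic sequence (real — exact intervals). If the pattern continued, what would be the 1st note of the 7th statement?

The unit is 2 notes. Position-1 pitches of the 3 shown cells: G4, D4, A3.
Carrying that down a 4th forward: E3 → B2 → F#2 → C#2.

C#2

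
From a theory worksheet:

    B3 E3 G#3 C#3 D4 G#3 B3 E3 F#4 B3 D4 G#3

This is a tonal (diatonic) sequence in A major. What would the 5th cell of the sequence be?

C#5 F#4 A4 D4

With a 4-note motive the entries are B3, D4, F#4, each up a 3rd from the previous.
Continuing the starts: A4 → C#5.
So cell 5 is C#5 F#4 A4 D4.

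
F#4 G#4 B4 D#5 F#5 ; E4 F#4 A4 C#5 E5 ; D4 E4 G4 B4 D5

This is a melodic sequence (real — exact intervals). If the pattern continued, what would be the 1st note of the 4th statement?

The unit is 5 notes. Position-1 pitches of the 3 shown cells: F#4, E4, D4.
Each moves down a 2nd; the next is C4.

C4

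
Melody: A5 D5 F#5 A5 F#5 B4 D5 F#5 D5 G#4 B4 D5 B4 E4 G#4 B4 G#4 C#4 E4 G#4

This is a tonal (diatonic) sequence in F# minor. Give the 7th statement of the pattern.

C#4 F#3 A3 C#4

Taking 4-note groups, the heads are A5, F#5, D5, B4, G#4: the pattern moves down a 3rd.
Continuing the starts: E4 → C#4.
From C#4 the diatonic shape gives C#4 F#3 A3 C#4.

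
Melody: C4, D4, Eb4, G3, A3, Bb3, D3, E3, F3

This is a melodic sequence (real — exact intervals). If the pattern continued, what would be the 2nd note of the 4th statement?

The unit is 3 notes. Position-2 pitches of the 3 shown cells: D4, A3, E3.
One more down a 4th gives B2.

B2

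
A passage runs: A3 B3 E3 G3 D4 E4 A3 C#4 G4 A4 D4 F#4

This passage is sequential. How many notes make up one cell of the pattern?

12 notes total. Splitting into 3 groups of 4:
A3 B3 E3 G3 | D4 E4 A3 C#4 | G4 A4 D4 F#4
Each cell is the previous one up a 4th — so the unit is 4 notes.

4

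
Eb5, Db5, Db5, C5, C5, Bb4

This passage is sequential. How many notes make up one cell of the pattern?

Try groups of 2 (3 cells in 6 notes):
Eb5 Db5 | Db5 C5 | C5 Bb4
That's a consistent down a 2nd shift per cell, and no other grouping gives one.

2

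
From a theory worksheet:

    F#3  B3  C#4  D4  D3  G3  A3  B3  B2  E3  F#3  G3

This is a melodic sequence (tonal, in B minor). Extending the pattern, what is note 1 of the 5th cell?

With 4-note cells, note 1 of each statement runs F#3, D3, B2.
Carrying that down a 3rd forward: G2 → E2.

E2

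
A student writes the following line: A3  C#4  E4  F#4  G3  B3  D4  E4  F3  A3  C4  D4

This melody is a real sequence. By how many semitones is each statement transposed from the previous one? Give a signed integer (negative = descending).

-2

The 4-note cells begin on A3, G3, F3 — each down a 2nd from the last.
A3 to G3 spans -2 semitones.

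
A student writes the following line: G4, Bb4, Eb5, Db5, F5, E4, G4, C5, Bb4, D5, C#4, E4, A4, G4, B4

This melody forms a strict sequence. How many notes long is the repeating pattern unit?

Try groups of 5 (3 cells in 15 notes):
G4 Bb4 Eb5 Db5 F5 | E4 G4 C5 Bb4 D5 | C#4 E4 A4 G4 B4
Every group is a transposition down a 3rd of the one before; no shorter unit works.

5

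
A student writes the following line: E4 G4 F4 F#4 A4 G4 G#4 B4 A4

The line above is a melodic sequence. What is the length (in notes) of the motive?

3

There are 9 notes; a 3-note unit gives 3 cells:
E4 G4 F4 | F#4 A4 G4 | G#4 B4 A4
Every group is a transposition up a 2nd of the one before; no shorter unit works.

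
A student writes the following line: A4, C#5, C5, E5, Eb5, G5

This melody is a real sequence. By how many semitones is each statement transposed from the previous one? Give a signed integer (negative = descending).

The 2-note cells begin on A4, C5, Eb5 — each up a 3rd from the last.
A4→C5 is 72 − 69 = 3 semitones.

3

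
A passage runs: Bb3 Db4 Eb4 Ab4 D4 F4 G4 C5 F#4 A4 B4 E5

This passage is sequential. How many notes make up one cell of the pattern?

4

There are 12 notes; a 4-note unit gives 3 cells:
Bb3 Db4 Eb4 Ab4 | D4 F4 G4 C5 | F#4 A4 B4 E5
That's a consistent up a 3rd shift per cell, and no other grouping gives one.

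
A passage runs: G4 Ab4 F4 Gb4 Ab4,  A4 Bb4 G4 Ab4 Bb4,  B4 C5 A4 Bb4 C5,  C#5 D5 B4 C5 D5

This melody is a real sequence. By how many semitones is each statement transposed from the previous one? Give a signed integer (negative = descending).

2

The 5-note cells begin on G4, A4, B4, C#5 — each up a 2nd from the last.
G4 to A4 spans +2 semitones.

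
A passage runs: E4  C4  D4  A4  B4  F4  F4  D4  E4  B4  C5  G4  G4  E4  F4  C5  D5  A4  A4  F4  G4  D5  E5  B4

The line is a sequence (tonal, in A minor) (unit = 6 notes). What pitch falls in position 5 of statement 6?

G5

With 6-note cells, note 5 of each statement runs B4, C5, D5, E5.
Each moves up a 2nd. Continuing: F5 → G5.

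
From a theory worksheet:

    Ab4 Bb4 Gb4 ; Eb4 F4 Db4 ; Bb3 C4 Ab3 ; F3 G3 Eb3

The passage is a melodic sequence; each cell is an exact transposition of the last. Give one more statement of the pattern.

Taking 3-note groups, the heads are Ab4, Eb4, Bb3, F3: the pattern moves down a 4th.
Statement 5 starts on C3 and keeps the same exact contour: C3 D3 Bb2.

C3 D3 Bb2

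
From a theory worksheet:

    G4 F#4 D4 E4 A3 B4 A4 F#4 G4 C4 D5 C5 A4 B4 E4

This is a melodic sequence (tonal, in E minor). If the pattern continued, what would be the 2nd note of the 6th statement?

B5

The unit is 5 notes. Position-2 pitches of the 3 shown cells: F#4, A4, C5.
Each moves up a 3rd. Continuing: E5 → G5 → B5.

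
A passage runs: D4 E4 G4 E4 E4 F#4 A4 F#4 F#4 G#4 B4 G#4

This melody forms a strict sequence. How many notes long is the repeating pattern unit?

4

There are 12 notes; a 4-note unit gives 3 cells:
D4 E4 G4 E4 | E4 F#4 A4 F#4 | F#4 G#4 B4 G#4
Every group is a transposition up a 2nd of the one before; no shorter unit works.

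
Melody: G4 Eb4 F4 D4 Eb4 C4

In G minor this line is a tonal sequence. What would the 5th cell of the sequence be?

Unit = 2 notes; the statements start on G4, F4, Eb4, moving down a 2nd each time.
Continuing the starts: D4 → C4.
From C4 the diatonic shape gives C4 A3.

C4 A3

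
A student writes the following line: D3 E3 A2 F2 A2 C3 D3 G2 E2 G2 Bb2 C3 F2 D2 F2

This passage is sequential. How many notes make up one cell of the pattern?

5

15 notes total. Splitting into 3 groups of 5:
D3 E3 A2 F2 A2 | C3 D3 G2 E2 G2 | Bb2 C3 F2 D2 F2
Every group is a transposition down a 2nd of the one before; no shorter unit works.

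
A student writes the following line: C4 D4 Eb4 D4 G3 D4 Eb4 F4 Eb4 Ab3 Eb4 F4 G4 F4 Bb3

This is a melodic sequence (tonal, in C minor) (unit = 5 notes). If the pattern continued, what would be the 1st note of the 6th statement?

Ab4

Grouping in 5s, the 1st note of each cell is C4, D4, Eb4.
Carrying that up a 2nd forward: F4 → G4 → Ab4.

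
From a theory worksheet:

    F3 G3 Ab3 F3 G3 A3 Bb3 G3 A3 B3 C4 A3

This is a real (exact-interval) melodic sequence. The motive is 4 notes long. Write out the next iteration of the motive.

The 4-note cells begin on F3, G3, A3 — each up a 2nd from the last.
So cell 4 is B3 C#4 D4 B3.

B3 C#4 D4 B3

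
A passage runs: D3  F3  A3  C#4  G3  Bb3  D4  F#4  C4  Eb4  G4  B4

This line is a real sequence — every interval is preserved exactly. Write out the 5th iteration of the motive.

The 4-note cells begin on D3, G3, C4 — each up a 4th from the last.
Extending up a 4th: F4 → Bb4.
From Bb4 the exact shape gives Bb4 Db5 F5 A5.

Bb4 Db5 F5 A5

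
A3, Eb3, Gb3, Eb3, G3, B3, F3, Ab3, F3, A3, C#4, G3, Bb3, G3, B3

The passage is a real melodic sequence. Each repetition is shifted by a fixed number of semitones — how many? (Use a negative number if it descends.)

Taking 5-note groups, the heads are A3, B3, C#4: the pattern moves up a 2nd.
A3 to B3 spans +2 semitones.

2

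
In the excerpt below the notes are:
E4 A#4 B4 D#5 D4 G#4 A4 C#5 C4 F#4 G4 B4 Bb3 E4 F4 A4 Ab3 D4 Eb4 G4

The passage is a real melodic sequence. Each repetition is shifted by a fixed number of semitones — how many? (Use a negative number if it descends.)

-2

The 4-note cells begin on E4, D4, C4, Bb3, Ab3 — each down a 2nd from the last.
E4 to D4 spans -2 semitones.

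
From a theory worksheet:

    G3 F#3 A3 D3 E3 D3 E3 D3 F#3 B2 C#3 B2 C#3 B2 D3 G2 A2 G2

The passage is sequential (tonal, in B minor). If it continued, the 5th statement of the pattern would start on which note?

F#2

Taking 6-note groups, the heads are G3, E3, C#3: the pattern moves down a 3rd.
Extending the heads down a 3rd: A2 → F#2.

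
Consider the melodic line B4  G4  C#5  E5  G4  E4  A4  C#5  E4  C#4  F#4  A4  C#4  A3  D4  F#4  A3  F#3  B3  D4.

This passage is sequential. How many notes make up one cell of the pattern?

Try groups of 4 (5 cells in 20 notes):
B4 G4 C#5 E5 | G4 E4 A4 C#5 | E4 C#4 F#4 A4 | C#4 A3 D4 F#4 | A3 F#3 B3 D4
Every group is a transposition down a 3rd of the one before; no shorter unit works.

4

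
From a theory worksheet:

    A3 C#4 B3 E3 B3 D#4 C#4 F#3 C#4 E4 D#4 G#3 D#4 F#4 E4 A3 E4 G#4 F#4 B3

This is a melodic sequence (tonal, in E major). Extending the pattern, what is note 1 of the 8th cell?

A4

Grouping in 4s, the 1st note of each cell is A3, B3, C#4, D#4, E4.
Extending up a 2nd: F#4 → G#4 → A4.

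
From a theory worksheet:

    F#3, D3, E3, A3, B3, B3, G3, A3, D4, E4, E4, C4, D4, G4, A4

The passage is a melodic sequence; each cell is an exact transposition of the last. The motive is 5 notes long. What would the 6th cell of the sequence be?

G5 Eb5 F5 Bb5 C6

With a 5-note motive the entries are F#3, B3, E4, each up a 4th from the previous.
Extending up a 4th: A4 → D5 → G5.
Statement 6 starts on G5 and keeps the same exact contour: G5 Eb5 F5 Bb5 C6.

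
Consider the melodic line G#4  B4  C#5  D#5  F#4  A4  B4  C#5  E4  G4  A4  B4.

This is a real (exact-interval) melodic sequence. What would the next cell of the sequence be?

Taking 4-note groups, the heads are G#4, F#4, E4: the pattern moves down a 2nd.
So cell 4 is D4 F4 G4 A4.

D4 F4 G4 A4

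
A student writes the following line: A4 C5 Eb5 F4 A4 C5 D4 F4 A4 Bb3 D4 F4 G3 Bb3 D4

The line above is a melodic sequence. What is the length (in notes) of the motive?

3

15 notes total. Splitting into 5 groups of 3:
A4 C5 Eb5 | F4 A4 C5 | D4 F4 A4 | Bb3 D4 F4 | G3 Bb3 D4
Every group is a transposition down a 3rd of the one before; no shorter unit works.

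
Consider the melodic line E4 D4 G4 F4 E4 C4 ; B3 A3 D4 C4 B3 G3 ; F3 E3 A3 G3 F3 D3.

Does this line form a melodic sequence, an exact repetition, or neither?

sequence

Each 6-note cell is the previous one transposed down a 4th.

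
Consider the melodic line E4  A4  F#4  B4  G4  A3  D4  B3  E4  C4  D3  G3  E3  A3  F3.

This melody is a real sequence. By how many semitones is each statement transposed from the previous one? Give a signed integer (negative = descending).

With a 5-note motive the entries are E4, A3, D3, each down a 5th from the previous.
E4→A3 is 57 − 64 = -7 semitones.

-7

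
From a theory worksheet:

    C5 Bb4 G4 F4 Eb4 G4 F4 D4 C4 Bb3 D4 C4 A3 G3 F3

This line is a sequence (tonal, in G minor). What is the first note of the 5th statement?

With a 5-note motive the entries are C5, G4, D4, each down a 4th from the previous.
Continuing: A3 → Eb3. Statement 5 starts on Eb3.

Eb3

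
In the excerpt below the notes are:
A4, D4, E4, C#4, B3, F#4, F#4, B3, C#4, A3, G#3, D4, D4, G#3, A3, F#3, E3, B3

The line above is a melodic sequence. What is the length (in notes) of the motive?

There are 18 notes; a 6-note unit gives 3 cells:
A4 D4 E4 C#4 B3 F#4 | F#4 B3 C#4 A3 G#3 D4 | D4 G#3 A3 F#3 E3 B3
Every group is a transposition down a 3rd of the one before; no shorter unit works.

6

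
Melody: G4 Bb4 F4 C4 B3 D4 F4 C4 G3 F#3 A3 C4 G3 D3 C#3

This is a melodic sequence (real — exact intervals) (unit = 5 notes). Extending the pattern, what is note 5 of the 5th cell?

D#2

The unit is 5 notes. Position-5 pitches of the 3 shown cells: B3, F#3, C#3.
Extending down a 4th: G#2 → D#2.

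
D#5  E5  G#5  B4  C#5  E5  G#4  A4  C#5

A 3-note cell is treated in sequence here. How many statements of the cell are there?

3

9 notes in groups of 3 gives 9/3 = 3 statements.
Starts: D#5, B4, G#4 — each down a 3rd.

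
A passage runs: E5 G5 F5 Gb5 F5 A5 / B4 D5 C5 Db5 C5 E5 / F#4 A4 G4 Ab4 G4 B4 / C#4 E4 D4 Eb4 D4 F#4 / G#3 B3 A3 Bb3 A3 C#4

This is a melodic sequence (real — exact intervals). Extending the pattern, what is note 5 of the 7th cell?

B2

The unit is 6 notes. Position-5 pitches of the 5 shown cells: F5, C5, G4, D4, A3.
Each moves down a 4th. Continuing: E3 → B2.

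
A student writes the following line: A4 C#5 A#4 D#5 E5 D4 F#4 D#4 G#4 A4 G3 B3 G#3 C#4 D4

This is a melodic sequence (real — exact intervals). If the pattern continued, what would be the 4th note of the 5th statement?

B2

Grouping in 5s, the 4th note of each cell is D#5, G#4, C#4.
Extending down a 5th: F#3 → B2.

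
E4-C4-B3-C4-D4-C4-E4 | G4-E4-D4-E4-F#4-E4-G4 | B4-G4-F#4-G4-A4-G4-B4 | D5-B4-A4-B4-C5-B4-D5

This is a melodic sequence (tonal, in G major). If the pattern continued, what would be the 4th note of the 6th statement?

Grouping in 7s, the 4th note of each cell is C4, E4, G4, B4.
Each moves up a 3rd. Continuing: D5 → F#5.

F#5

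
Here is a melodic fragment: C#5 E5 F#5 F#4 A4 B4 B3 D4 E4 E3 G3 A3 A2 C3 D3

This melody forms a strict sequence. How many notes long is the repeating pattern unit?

Try groups of 3 (5 cells in 15 notes):
C#5 E5 F#5 | F#4 A4 B4 | B3 D4 E4 | E3 G3 A3 | A2 C3 D3
That's a consistent down a 5th shift per cell, and no other grouping gives one.

3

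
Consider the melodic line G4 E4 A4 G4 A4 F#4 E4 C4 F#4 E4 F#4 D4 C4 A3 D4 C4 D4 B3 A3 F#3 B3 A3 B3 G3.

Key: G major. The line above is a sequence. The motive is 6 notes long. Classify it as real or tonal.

Every note is diatonic to G major.
Cell 1 has -3 semitones from note 1 to 2, but cell 2 has -4 — the interval quality changes while the contour stays the same, which is the hallmark of a tonal sequence.

tonal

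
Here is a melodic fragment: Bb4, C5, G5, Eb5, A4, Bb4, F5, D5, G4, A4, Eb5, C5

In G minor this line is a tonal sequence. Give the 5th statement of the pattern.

Eb4 F4 C5 A4

With a 4-note motive the entries are Bb4, A4, G4, each down a 2nd from the previous.
Continuing the starts: F4 → Eb4.
From Eb4 the diatonic shape gives Eb4 F4 C5 A4.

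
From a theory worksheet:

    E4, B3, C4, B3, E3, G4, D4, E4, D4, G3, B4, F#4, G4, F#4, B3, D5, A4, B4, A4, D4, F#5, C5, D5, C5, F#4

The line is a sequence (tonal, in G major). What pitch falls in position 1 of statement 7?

Grouping in 5s, the 1st note of each cell is E4, G4, B4, D5, F#5.
Carrying that up a 3rd forward: A5 → C6.

C6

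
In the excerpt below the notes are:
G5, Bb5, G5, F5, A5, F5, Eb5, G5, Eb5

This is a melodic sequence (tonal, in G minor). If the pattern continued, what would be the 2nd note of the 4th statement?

F5

With 3-note cells, note 2 of each statement runs Bb5, A5, G5.
One more down a 2nd gives F5.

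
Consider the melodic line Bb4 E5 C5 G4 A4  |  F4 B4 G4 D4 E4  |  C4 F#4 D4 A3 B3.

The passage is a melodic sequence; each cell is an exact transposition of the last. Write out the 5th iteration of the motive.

D3 G#3 E3 B2 C#3

The 5-note cells begin on Bb4, F4, C4 — each down a 4th from the last.
Continuing the starts: G3 → D3.
So cell 5 is D3 G#3 E3 B2 C#3.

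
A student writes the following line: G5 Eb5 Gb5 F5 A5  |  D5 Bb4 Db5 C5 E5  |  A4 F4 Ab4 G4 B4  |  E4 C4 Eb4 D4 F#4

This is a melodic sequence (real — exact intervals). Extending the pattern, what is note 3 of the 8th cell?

With 5-note cells, note 3 of each statement runs Gb5, Db5, Ab4, Eb4.
Carrying that down a 4th forward: Bb3 → F3 → C3 → G2.

G2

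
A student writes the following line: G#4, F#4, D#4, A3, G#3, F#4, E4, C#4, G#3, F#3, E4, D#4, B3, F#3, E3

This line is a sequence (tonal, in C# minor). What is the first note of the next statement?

Unit = 5 notes; the statements start on G#4, F#4, E4, moving down a 2nd each time.
The next head, down a 2nd from E4, is D#4.

D#4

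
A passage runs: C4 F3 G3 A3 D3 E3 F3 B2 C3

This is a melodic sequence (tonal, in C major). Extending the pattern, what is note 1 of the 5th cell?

B2

Grouping in 3s, the 1st note of each cell is C4, A3, F3.
Each moves down a 3rd. Continuing: D3 → B2.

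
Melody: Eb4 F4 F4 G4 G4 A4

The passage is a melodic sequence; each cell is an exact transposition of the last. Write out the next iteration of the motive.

With a 2-note motive the entries are Eb4, F4, G4, each up a 2nd from the previous.
So cell 4 is A4 B4.

A4 B4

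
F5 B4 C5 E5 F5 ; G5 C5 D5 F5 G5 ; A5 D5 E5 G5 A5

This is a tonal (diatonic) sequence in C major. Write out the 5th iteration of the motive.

With a 5-note motive the entries are F5, G5, A5, each up a 2nd from the previous.
Continuing the starts: B5 → C6.
So cell 5 is C6 F5 G5 B5 C6.

C6 F5 G5 B5 C6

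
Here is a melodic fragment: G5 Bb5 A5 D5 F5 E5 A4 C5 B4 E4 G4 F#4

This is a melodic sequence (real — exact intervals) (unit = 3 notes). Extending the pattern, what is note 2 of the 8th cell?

The unit is 3 notes. Position-2 pitches of the 4 shown cells: Bb5, F5, C5, G4.
Extending down a 4th: D4 → A3 → E3 → B2.

B2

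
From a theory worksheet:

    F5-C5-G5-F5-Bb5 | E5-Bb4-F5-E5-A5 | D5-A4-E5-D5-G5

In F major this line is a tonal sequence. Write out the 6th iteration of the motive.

A4 E4 Bb4 A4 D5

With a 5-note motive the entries are F5, E5, D5, each down a 2nd from the previous.
Extending down a 2nd: C5 → Bb4 → A4.
From A4 the diatonic shape gives A4 E4 Bb4 A4 D5.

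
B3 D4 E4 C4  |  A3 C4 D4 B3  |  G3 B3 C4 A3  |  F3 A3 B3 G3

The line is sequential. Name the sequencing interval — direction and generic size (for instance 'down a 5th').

down a 2nd

Unit = 4 notes; the statements start on B3, A3, G3, F3, moving down a 2nd each time.
From B3 to A3: down a 2nd.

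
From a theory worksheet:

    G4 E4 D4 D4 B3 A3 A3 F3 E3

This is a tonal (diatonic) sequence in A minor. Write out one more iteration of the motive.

The 3-note cells begin on G4, D4, A3 — each down a 4th from the last.
From E3 the diatonic shape gives E3 C3 B2.

E3 C3 B2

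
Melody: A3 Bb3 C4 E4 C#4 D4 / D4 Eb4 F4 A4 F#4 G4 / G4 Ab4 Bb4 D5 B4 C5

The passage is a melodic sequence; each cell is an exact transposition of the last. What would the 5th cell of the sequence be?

Unit = 6 notes; the statements start on A3, D4, G4, moving up a 4th each time.
Continuing the starts: C5 → F5.
Statement 5 starts on F5 and keeps the same exact contour: F5 Gb5 Ab5 C6 A5 Bb5.

F5 Gb5 Ab5 C6 A5 Bb5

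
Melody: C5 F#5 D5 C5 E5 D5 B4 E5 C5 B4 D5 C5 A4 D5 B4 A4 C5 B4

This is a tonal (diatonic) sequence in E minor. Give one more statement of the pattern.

G4 C5 A4 G4 B4 A4

The 6-note cells begin on C5, B4, A4 — each down a 2nd from the last.
Statement 4 starts on G4 and keeps the same diatonic contour: G4 C5 A4 G4 B4 A4.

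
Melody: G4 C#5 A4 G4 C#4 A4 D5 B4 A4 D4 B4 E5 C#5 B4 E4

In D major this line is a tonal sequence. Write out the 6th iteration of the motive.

With a 5-note motive the entries are G4, A4, B4, each up a 2nd from the previous.
Continuing the starts: C#5 → D5 → E5.
Statement 6 starts on E5 and keeps the same diatonic contour: E5 A5 F#5 E5 A4.

E5 A5 F#5 E5 A4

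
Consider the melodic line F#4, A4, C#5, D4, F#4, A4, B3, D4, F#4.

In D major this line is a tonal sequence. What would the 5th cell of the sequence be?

E3 G3 B3

The 3-note cells begin on F#4, D4, B3 — each down a 3rd from the last.
Carrying on: G3 → E3.
From E3 the diatonic shape gives E3 G3 B3.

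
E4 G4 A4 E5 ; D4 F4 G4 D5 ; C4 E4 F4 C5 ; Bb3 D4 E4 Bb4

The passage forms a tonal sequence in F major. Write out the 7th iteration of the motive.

Unit = 4 notes; the statements start on E4, D4, C4, Bb3, moving down a 2nd each time.
Carrying on: A3 → G3 → F3.
So cell 7 is F3 A3 Bb3 F4.

F3 A3 Bb3 F4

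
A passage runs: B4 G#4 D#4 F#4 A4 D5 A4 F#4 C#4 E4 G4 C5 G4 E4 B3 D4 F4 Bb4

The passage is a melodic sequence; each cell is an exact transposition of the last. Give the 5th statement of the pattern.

Eb4 C4 G3 Bb3 Db4 Gb4

With a 6-note motive the entries are B4, A4, G4, each down a 2nd from the previous.
Carrying on: F4 → Eb4.
From Eb4 the exact shape gives Eb4 C4 G3 Bb3 Db4 Gb4.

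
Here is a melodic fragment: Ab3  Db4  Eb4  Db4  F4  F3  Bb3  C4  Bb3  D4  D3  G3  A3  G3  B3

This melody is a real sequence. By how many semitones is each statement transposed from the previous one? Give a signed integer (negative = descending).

With a 5-note motive the entries are Ab3, F3, D3, each down a 3rd from the previous.
Ab3 to F3 spans -3 semitones.

-3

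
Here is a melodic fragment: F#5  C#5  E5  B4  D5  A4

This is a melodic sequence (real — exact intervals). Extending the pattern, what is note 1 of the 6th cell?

Ab4

The unit is 2 notes. Position-1 pitches of the 3 shown cells: F#5, E5, D5.
Each moves down a 2nd. Continuing: C5 → Bb4 → Ab4.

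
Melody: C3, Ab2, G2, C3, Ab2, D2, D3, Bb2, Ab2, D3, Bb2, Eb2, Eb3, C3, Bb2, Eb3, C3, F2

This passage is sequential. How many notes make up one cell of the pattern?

There are 18 notes; a 6-note unit gives 3 cells:
C3 Ab2 G2 C3 Ab2 D2 | D3 Bb2 Ab2 D3 Bb2 Eb2 | Eb3 C3 Bb2 Eb3 C3 F2
Every group is a transposition up a 2nd of the one before; no shorter unit works.

6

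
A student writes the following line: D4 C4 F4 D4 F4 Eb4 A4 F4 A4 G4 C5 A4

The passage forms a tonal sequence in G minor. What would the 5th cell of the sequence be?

The 4-note cells begin on D4, F4, A4 — each up a 3rd from the last.
Extending up a 3rd: C5 → Eb5.
So cell 5 is Eb5 D5 G5 Eb5.

Eb5 D5 G5 Eb5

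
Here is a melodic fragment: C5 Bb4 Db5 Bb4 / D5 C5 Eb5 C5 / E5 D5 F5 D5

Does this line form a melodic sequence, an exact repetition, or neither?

sequence

Each 4-note cell is the previous one transposed up a 2nd.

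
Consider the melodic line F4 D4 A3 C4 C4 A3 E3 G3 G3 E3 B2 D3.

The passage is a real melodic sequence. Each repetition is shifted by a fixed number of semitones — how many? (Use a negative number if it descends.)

Unit = 4 notes; the statements start on F4, C4, G3, moving down a 4th each time.
Counting half-steps from F4 to C4: -5.

-5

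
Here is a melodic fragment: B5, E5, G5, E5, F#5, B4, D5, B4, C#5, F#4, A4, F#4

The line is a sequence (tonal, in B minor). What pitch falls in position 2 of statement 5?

G3

With 4-note cells, note 2 of each statement runs E5, B4, F#4.
Extending down a 4th: C#4 → G3.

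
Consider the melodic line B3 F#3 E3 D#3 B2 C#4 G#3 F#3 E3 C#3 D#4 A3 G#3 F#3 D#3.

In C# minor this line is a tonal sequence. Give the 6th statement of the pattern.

Taking 5-note groups, the heads are B3, C#4, D#4: the pattern moves up a 2nd.
Extending up a 2nd: E4 → F#4 → G#4.
Statement 6 starts on G#4 and keeps the same diatonic contour: G#4 D#4 C#4 B3 G#3.

G#4 D#4 C#4 B3 G#3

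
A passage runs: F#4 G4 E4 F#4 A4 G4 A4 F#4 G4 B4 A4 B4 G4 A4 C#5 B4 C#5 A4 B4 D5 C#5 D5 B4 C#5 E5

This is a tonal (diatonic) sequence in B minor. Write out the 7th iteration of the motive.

E5 F#5 D5 E5 G5

The 5-note cells begin on F#4, G4, A4, B4, C#5 — each up a 2nd from the last.
Extending up a 2nd: D5 → E5.
Statement 7 starts on E5 and keeps the same diatonic contour: E5 F#5 D5 E5 G5.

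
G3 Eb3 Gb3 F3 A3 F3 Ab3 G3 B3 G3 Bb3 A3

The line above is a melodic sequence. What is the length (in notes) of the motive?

4

Try groups of 4 (3 cells in 12 notes):
G3 Eb3 Gb3 F3 | A3 F3 Ab3 G3 | B3 G3 Bb3 A3
That's a consistent up a 2nd shift per cell, and no other grouping gives one.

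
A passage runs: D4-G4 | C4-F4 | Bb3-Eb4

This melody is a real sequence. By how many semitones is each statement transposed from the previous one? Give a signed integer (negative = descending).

-2

Taking 2-note groups, the heads are D4, C4, Bb3: the pattern moves down a 2nd.
D4→C4 is 60 − 62 = -2 semitones.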